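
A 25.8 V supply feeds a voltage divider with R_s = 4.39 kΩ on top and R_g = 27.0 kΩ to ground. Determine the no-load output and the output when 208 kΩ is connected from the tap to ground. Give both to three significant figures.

Unloaded: 22.2 V; loaded: 21.8 V

Open-circuit: V = 25.8 × 27.0/(4.39 + 27.0) = 22.2 V.
With the load, R_g becomes R_g‖R_L = 23.90 kΩ, so V = 25.8 × 23.90/28.29 = 21.8 V.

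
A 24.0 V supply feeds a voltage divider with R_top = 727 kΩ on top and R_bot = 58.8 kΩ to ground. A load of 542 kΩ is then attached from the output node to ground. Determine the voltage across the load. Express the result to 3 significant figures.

The load sits in parallel with R_bot: R_bot‖R_L = (58.8 × 542) / (58.8 + 542) = 53.05 kΩ.
V_out = 24.0 × 53.05 / (727 + 53.05) = 24.0 × 53.05/780.0 = 1.63 V.
(Unloaded it would have been 1.80 V.)

V_out ≈ 1.63 V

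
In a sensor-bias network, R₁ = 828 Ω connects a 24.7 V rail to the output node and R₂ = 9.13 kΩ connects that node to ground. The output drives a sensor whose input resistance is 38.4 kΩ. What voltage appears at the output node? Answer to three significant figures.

The load sits in parallel with R₂: R₂‖R_L = (9130 × 38400) / (9130 + 38400) = 7376 Ω.
V_out = 24.7 × 7376 / (828 + 7376) = 24.7 × 7376/8204 = 22.2 V.

V_out ≈ 22.2 V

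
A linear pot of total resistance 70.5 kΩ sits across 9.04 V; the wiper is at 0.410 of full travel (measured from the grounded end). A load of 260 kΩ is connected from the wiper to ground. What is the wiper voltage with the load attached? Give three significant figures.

The wiper splits the pot into (1−α)R = 41.60 kΩ above and αR = 28.91 kΩ below.
Lower section ‖ load = 26.01 kΩ.
V_wiper = 9.04 × 26.01/(41.60 + 26.01) = 3.48 V.

V ≈ 3.48 V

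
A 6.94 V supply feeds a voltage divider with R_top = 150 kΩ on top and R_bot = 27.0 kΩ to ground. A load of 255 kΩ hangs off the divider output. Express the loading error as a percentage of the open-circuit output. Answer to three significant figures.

The divider's output (Thévenin) resistance is R_top‖R_bot = 22.88 kΩ.
Fractional drop under load = R_th/(R_th + R_L) = 22.88 / (22.88 + 255) = 0.08234.
So the output falls by 8.23 %.

8.23 %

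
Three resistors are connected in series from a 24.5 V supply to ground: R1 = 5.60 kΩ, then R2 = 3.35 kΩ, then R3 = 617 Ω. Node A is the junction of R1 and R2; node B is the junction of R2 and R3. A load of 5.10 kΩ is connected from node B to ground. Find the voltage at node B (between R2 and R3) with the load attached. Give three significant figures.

At node B, R3 is in parallel with the load: R3‖R_L = 550.4 Ω.
Below node A the resistance is R2 + (R3‖R_L) = 3900 Ω, so V_A = 24.5 × 3900/9500 = 10.06 V.
Then V_B = V_A × (R3‖R_L)/(R2 + R3‖R_L) = 10.06 × 550.4/3900 = 1.42 V.

V ≈ 1.42 V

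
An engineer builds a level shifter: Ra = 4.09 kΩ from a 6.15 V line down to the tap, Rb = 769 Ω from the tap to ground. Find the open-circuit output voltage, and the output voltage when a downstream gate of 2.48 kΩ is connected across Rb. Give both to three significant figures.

Open-circuit: V = 6.15 × 769/(4090 + 769) = 0.973 V.
With the load, Rb becomes Rb‖R_L = 587.0 Ω, so V = 6.15 × 587.0/4677 = 0.772 V.

Unloaded: 0.973 V; loaded: 0.772 V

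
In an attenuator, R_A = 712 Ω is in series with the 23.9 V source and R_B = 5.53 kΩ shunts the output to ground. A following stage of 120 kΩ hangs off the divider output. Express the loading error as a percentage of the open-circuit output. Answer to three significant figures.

The divider's output (Thévenin) resistance is R_A‖R_B = 630.8 Ω.
Fractional drop under load = R_th/(R_th + R_L) = 630.8 / (630.8 + 120000) = 0.005229.
So the output falls by 0.523 %.

0.523 %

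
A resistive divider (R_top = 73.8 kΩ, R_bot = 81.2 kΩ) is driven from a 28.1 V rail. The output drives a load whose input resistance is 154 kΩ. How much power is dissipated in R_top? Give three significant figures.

P ≈ 3.61 mW

Total resistance from the source is R_top + (R_bot‖R_L) = 127.0 kΩ, so I = 28.1/127.0 kΩ = 0.2213 mA.
P = I²·R_top = (0.2213 mA)² × 73.8 kΩ = 3.61 mW.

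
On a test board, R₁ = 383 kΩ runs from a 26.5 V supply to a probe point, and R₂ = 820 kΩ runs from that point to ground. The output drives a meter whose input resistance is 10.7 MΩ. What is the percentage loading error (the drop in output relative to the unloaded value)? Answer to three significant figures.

2.38 %

The divider's output (Thévenin) resistance is R₁‖R₂ = 261.1 kΩ.
Fractional drop under load = R_th/(R_th + R_L) = 261.1 / (261.1 + 10700) = 0.02382.
So the output falls by 2.38 %.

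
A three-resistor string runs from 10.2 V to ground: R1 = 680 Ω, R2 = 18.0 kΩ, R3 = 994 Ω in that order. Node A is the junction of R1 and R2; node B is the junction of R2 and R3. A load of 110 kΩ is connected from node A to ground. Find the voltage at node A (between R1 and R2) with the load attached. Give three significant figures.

V ≈ 9.79 V

Below node A the series string R2+R3 = 18990 Ω sits in parallel with the 110000 Ω load: 16200 Ω.
V_A = 10.2 × 16200/(680 + 16200) = 9.79 V.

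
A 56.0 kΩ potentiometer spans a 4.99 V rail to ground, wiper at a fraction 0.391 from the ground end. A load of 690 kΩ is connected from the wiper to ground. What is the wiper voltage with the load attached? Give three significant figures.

The wiper splits the pot into (1−α)R = 34.10 kΩ above and αR = 21.90 kΩ below.
Lower section ‖ load = 21.22 kΩ.
V_wiper = 4.99 × 21.22/(34.10 + 21.22) = 1.91 V.

V ≈ 1.91 V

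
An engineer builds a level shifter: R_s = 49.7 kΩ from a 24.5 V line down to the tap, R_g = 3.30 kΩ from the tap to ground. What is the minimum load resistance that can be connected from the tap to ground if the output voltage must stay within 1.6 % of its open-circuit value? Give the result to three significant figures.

R_L(min) ≈ 190 kΩ

Output resistance R_th = R_s‖R_g = (49.7 × 3.30)/53.00 = 3.095 kΩ.
The fractional drop is R_th/(R_th + R_L); requiring this ≤ 0.0160 gives R_L ≥ R_th(1/0.0160 − 1) = 3.095 × 61.50 = 190 kΩ.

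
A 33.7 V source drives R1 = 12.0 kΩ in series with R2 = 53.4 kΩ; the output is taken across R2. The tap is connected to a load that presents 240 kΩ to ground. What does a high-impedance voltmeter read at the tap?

V_out ≈ 26.4 V

The load sits in parallel with R2: R2‖R_L = (53.4 × 240) / (53.4 + 240) = 43.68 kΩ.
V_out = 33.7 × 43.68 / (12.0 + 43.68) = 33.7 × 43.68/55.68 = 26.4 V.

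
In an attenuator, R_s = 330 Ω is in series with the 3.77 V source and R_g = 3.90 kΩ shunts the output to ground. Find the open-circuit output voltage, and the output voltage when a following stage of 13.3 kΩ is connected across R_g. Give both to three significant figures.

Unloaded: 3.48 V; loaded: 3.40 V

Open-circuit: V = 3.77 × 3900/(330 + 3900) = 3.48 V.
With the load, R_g becomes R_g‖R_L = 3016 Ω, so V = 3.77 × 3016/3346 = 3.40 V.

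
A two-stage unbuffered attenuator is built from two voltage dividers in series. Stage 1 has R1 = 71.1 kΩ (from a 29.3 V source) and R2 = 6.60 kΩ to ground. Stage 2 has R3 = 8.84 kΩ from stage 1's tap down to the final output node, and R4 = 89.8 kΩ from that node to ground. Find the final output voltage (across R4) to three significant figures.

Stage 2 presents R3+R4 = 98.64 kΩ as a load on stage 1's tap.
Stage 1's lower leg becomes R2‖(R3+R4) = 6.186 kΩ, so V_mid = 29.3 × 6.186/77.29 = 2.345 V.
Stage 2 is itself unloaded: V_out = V_mid × R4/(R3+R4) = 2.345 × 89.8/98.64 = 2.14 V.

V_out ≈ 2.14 V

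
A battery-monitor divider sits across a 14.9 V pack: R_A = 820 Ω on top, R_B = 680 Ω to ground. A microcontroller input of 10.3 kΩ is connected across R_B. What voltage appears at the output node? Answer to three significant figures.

The load sits in parallel with R_B: R_B‖R_L = (680 × 10300) / (680 + 10300) = 637.9 Ω.
V_out = 14.9 × 637.9 / (820 + 637.9) = 14.9 × 637.9/1458 = 6.52 V.

V_out ≈ 6.52 V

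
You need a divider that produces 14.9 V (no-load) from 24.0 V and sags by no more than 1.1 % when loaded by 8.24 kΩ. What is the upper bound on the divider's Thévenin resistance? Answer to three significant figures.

Loading drop = R_th/(R_th + R_L) ≤ 0.0110, so R_th ≤ R_L · ε/(1−ε) = 8.24 kΩ × 0.0110/0.9890 = 91.6 Ω.

R_th ≤ 91.6 Ω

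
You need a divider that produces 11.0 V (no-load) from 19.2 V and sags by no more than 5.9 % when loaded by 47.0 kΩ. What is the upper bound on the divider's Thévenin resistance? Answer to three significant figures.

R_th ≤ 2.95 kΩ

Loading drop = R_th/(R_th + R_L) ≤ 0.0590, so R_th ≤ R_L · ε/(1−ε) = 47.0 kΩ × 0.0590/0.9410 = 2.95 kΩ.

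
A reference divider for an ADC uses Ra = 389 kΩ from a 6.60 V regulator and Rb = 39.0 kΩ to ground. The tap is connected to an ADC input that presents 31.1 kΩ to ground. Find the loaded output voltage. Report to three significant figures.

V_out ≈ 0.281 V

The load sits in parallel with Rb: Rb‖R_L = (39.0 × 31.1) / (39.0 + 31.1) = 17.30 kΩ.
V_out = 6.60 × 17.30 / (389 + 17.30) = 6.60 × 17.30/406.3 = 0.281 V.
(Unloaded it would have been 0.601 V.)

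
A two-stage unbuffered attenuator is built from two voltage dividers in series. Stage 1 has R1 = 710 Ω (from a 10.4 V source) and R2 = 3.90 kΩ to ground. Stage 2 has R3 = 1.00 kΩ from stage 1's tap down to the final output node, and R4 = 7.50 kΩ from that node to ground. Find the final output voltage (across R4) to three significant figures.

V_out ≈ 7.25 V

Stage 2 presents R3+R4 = 8500 Ω as a load on stage 1's tap.
Stage 1's lower leg becomes R2‖(R3+R4) = 2673 Ω, so V_mid = 10.4 × 2673/3383 = 8.218 V.
Stage 2 is itself unloaded: V_out = V_mid × R4/(R3+R4) = 8.218 × 7500/8500 = 7.25 V.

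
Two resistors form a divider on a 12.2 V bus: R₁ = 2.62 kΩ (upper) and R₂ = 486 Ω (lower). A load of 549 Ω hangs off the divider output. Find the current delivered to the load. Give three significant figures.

R₂‖R_L = 257.8 Ω; V_out = 12.2 × 257.8/2878 = 1.093 V.
I_L = V_out / R_L = 1.093 / 549 Ω = 1.99 mA.

I_L ≈ 1.99 mA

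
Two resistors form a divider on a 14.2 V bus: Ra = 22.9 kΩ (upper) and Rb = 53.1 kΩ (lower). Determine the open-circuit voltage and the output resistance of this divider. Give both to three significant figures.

V_th is the open-circuit tap voltage: 14.2 × 53.1/(22.9 + 53.1) = 9.92 V.
With the supply zeroed, Ra and Rb appear in parallel from the tap: R_th = Ra‖Rb = (22.9 × 53.1)/76.00 = 16.0 kΩ.

V_th = 9.92 V, R_th = 16.0 kΩ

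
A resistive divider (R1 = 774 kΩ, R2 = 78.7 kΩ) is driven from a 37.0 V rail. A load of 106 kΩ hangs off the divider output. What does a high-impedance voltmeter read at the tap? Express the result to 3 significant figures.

The load sits in parallel with R2: R2‖R_L = (78.7 × 106) / (78.7 + 106) = 45.17 kΩ.
V_out = 37.0 × 45.17 / (774 + 45.17) = 37.0 × 45.17/819.2 = 2.04 V.

V_out ≈ 2.04 V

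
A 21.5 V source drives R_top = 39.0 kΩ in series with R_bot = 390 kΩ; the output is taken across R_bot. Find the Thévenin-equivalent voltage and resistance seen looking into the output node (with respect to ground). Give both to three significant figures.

V_th is the open-circuit tap voltage: 21.5 × 390/(39.0 + 390) = 19.5 V.
With the supply zeroed, R_top and R_bot appear in parallel from the tap: R_th = R_top‖R_bot = (39.0 × 390)/429.0 = 35.5 kΩ.

V_th = 19.5 V, R_th = 35.5 kΩ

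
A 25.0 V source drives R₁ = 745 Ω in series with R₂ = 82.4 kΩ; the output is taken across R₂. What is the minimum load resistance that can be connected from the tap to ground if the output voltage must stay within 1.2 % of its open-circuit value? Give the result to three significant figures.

Output resistance R_th = R₁‖R₂ = (745 × 82400)/83140 = 738.3 Ω.
The fractional drop is R_th/(R_th + R_L); requiring this ≤ 0.0120 gives R_L ≥ R_th(1/0.0120 − 1) = 738.3 × 82.33 = 60.8 kΩ.

R_L(min) ≈ 60.8 kΩ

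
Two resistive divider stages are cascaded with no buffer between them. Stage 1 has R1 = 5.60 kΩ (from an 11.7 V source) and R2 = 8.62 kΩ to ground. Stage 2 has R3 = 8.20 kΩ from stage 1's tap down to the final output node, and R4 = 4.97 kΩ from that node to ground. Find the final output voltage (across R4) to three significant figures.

Stage 2 presents R3+R4 = 13.17 kΩ as a load on stage 1's tap.
Stage 1's lower leg becomes R2‖(R3+R4) = 5.210 kΩ, so V_mid = 11.7 × 5.210/10.81 = 5.639 V.
Stage 2 is itself unloaded: V_out = V_mid × R4/(R3+R4) = 5.639 × 4.97/13.17 = 2.13 V.

V_out ≈ 2.13 V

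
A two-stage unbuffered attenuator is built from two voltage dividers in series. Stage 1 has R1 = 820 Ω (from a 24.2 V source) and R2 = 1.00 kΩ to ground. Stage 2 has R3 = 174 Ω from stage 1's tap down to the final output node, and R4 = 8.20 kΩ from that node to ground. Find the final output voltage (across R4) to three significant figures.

V_out ≈ 12.4 V

Stage 2 presents R3+R4 = 8374 Ω as a load on stage 1's tap.
Stage 1's lower leg becomes R2‖(R3+R4) = 893.3 Ω, so V_mid = 24.2 × 893.3/1713 = 12.62 V.
Stage 2 is itself unloaded: V_out = V_mid × R4/(R3+R4) = 12.62 × 8200/8374 = 12.4 V.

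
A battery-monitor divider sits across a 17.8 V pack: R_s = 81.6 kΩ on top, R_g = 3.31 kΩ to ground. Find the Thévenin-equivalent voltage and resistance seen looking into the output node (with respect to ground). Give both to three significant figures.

V_th is the open-circuit tap voltage: 17.8 × 3.31/(81.6 + 3.31) = 0.694 V.
With the supply zeroed, R_s and R_g appear in parallel from the tap: R_th = R_s‖R_g = (81.6 × 3.31)/84.91 = 3.18 kΩ.

V_th = 0.694 V, R_th = 3.18 kΩ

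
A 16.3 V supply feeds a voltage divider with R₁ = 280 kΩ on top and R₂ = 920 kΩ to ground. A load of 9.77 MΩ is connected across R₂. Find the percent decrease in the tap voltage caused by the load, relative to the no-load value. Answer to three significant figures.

2.15 %

The divider's output (Thévenin) resistance is R₁‖R₂ = 214.7 kΩ.
Fractional drop under load = R_th/(R_th + R_L) = 214.7 / (214.7 + 9770) = 0.02150.
So the output falls by 2.15 %.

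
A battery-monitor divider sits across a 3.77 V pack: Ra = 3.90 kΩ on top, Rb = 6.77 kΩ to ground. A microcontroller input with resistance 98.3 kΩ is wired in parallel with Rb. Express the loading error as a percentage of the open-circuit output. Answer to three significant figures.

The divider's output (Thévenin) resistance is Ra‖Rb = 2.475 kΩ.
Fractional drop under load = R_th/(R_th + R_L) = 2.475 / (2.475 + 98.3) = 0.02455.
So the output falls by 2.46 %.

2.46 %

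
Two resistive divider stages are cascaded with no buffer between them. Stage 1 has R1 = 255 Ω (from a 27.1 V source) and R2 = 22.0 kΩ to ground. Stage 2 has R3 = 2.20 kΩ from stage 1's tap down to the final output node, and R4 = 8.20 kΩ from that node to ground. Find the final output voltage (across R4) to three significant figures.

V_out ≈ 20.6 V

Stage 2 presents R3+R4 = 10400 Ω as a load on stage 1's tap.
Stage 1's lower leg becomes R2‖(R3+R4) = 7062 Ω, so V_mid = 27.1 × 7062/7317 = 26.16 V.
Stage 2 is itself unloaded: V_out = V_mid × R4/(R3+R4) = 26.16 × 8200/10400 = 20.6 V.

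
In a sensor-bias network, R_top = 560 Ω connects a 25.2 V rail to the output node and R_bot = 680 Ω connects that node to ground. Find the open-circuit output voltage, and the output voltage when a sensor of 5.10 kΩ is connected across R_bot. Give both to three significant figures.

Open-circuit: V = 25.2 × 680/(560 + 680) = 13.8 V.
With the load, R_bot becomes R_bot‖R_L = 600.0 Ω, so V = 25.2 × 600.0/1160 = 13.0 V.

Unloaded: 13.8 V; loaded: 13.0 V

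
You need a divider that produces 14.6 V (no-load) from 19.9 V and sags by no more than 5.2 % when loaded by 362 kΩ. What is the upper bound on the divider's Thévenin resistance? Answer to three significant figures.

Loading drop = R_th/(R_th + R_L) ≤ 0.0520, so R_th ≤ R_L · ε/(1−ε) = 362 kΩ × 0.0520/0.9480 = 19.9 kΩ.
(Any R1, R2 with R2/(R1+R2) = 0.734 and R1‖R2 ≤ 19.9 kΩ will meet the spec.)

R_th ≤ 19.9 kΩ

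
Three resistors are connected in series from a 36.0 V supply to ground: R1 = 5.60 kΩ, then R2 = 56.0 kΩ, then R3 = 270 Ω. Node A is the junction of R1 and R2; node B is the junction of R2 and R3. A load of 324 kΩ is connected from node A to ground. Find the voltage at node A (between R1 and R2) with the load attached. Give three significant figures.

V ≈ 32.2 V

Below node A the series string R2+R3 = 56270 Ω sits in parallel with the 324000 Ω load: 47940 Ω.
V_A = 36.0 × 47940/(5600 + 47940) = 32.2 V.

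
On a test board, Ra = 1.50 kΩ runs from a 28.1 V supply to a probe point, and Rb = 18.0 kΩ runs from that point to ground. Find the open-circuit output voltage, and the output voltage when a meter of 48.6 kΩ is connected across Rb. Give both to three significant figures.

Open-circuit: V = 28.1 × 18.0/(1.50 + 18.0) = 25.9 V.
With the load, Rb becomes Rb‖R_L = 13.14 kΩ, so V = 28.1 × 13.14/14.64 = 25.2 V.

Unloaded: 25.9 V; loaded: 25.2 V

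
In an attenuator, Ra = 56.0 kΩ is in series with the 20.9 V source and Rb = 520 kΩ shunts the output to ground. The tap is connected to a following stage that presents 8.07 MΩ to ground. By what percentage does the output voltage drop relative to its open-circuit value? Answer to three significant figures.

The divider's output (Thévenin) resistance is Ra‖Rb = 50.56 kΩ.
Fractional drop under load = R_th/(R_th + R_L) = 50.56 / (50.56 + 8070) = 0.006226.
So the output falls by 0.623 %.

0.623 %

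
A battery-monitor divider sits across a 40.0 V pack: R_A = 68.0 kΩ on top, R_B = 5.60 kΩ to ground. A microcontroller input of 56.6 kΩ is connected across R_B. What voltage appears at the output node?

V_out ≈ 2.79 V

The load sits in parallel with R_B: R_B‖R_L = (5.60 × 56.6) / (5.60 + 56.6) = 5.096 kΩ.
V_out = 40.0 × 5.096 / (68.0 + 5.096) = 40.0 × 5.096/73.10 = 2.79 V.
(Unloaded it would have been 3.04 V.)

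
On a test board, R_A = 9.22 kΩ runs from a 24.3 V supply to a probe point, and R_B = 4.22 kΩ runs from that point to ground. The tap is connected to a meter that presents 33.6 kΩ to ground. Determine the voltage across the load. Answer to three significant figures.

The load sits in parallel with R_B: R_B‖R_L = (4.22 × 33.6) / (4.22 + 33.6) = 3.749 kΩ.
V_out = 24.3 × 3.749 / (9.22 + 3.749) = 24.3 × 3.749/12.97 = 7.02 V.

V_out ≈ 7.02 V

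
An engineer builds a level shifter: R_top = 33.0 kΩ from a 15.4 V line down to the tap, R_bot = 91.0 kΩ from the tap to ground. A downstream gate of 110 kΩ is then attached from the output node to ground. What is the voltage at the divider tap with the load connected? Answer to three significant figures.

V_out ≈ 9.26 V

The load sits in parallel with R_bot: R_bot‖R_L = (91.0 × 110) / (91.0 + 110) = 49.80 kΩ.
V_out = 15.4 × 49.80 / (33.0 + 49.80) = 15.4 × 49.80/82.80 = 9.26 V.
(Unloaded it would have been 11.3 V.)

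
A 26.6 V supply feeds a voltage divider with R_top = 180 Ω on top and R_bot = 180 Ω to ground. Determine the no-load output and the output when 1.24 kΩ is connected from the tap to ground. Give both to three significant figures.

Unloaded: 13.3 V; loaded: 12.4 V

Open-circuit: V = 26.6 × 180/(180 + 180) = 13.3 V.
With the load, R_bot becomes R_bot‖R_L = 157.2 Ω, so V = 26.6 × 157.2/337.2 = 12.4 V.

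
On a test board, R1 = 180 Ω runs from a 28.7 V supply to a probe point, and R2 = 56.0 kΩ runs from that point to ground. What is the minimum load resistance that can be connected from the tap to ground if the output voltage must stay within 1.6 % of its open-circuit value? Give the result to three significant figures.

R_L(min) ≈ 11.0 kΩ

Output resistance R_th = R1‖R2 = (180 × 56000)/56180 = 179.4 Ω.
The fractional drop is R_th/(R_th + R_L); requiring this ≤ 0.0160 gives R_L ≥ R_th(1/0.0160 − 1) = 179.4 × 61.50 = 11.0 kΩ.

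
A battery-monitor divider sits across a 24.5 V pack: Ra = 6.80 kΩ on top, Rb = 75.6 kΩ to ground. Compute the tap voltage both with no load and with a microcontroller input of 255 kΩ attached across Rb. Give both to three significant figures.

Unloaded: 22.5 V; loaded: 21.9 V

Open-circuit: V = 24.5 × 75.6/(6.80 + 75.6) = 22.5 V.
With the load, Rb becomes Rb‖R_L = 58.31 kΩ, so V = 24.5 × 58.31/65.11 = 21.9 V.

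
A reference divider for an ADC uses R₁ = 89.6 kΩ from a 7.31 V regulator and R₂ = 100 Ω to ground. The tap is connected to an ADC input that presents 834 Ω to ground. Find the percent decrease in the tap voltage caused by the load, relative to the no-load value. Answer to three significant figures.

10.7 %

Unloaded V = 7.31 × 100/89700 = 0.0081494 V.
Loaded: R₂‖R_L = 89.29 Ω, giving V = 7.31 × 89.29/89690 = 0.0072777 V.
Drop = (0.0081494 − 0.0072777) / 0.0081494 = 10.7 %.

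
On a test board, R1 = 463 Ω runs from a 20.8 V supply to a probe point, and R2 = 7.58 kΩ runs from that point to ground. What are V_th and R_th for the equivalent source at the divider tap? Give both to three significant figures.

V_th is the open-circuit tap voltage: 20.8 × 7580/(463 + 7580) = 19.6 V.
With the supply zeroed, R1 and R2 appear in parallel from the tap: R_th = R1‖R2 = (463 × 7580)/8043 = 436 Ω.

V_th = 19.6 V, R_th = 436 Ω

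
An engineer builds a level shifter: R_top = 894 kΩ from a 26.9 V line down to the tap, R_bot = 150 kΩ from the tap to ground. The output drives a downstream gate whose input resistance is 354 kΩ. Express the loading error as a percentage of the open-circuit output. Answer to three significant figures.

The divider's output (Thévenin) resistance is R_top‖R_bot = 128.4 kΩ.
Fractional drop under load = R_th/(R_th + R_L) = 128.4 / (128.4 + 354) = 0.2662.
So the output falls by 26.6 %.

26.6 %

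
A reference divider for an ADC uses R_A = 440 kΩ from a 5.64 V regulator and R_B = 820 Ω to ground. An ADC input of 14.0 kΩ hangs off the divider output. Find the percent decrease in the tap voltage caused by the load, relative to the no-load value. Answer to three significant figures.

The divider's output (Thévenin) resistance is R_A‖R_B = 818.5 Ω.
Fractional drop under load = R_th/(R_th + R_L) = 818.5 / (818.5 + 14000) = 0.05523.
So the output falls by 5.52 %.

5.52 %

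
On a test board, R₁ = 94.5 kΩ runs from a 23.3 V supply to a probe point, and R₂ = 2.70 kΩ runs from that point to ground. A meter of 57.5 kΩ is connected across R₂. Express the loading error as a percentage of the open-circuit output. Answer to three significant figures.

The divider's output (Thévenin) resistance is R₁‖R₂ = 2.625 kΩ.
Fractional drop under load = R_th/(R_th + R_L) = 2.625 / (2.625 + 57.5) = 0.04366.
So the output falls by 4.37 %.

4.37 %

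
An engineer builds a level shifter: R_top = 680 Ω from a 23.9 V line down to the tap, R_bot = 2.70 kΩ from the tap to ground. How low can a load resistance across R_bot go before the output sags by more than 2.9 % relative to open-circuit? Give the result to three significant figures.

R_L(min) ≈ 18.2 kΩ

Output resistance R_th = R_top‖R_bot = (680 × 2700)/3380 = 543.2 Ω.
The fractional drop is R_th/(R_th + R_L); requiring this ≤ 0.0290 gives R_L ≥ R_th(1/0.0290 − 1) = 543.2 × 33.48 = 18.2 kΩ.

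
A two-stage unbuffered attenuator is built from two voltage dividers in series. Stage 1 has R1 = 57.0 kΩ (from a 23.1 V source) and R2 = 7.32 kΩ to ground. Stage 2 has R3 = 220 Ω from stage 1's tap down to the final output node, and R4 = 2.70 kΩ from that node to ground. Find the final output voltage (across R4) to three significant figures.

V_out ≈ 0.755 V

Stage 2 presents R3+R4 = 2920 Ω as a load on stage 1's tap.
Stage 1's lower leg becomes R2‖(R3+R4) = 2087 Ω, so V_mid = 23.1 × 2087/59090 = 0.8160 V.
Stage 2 is itself unloaded: V_out = V_mid × R4/(R3+R4) = 0.8160 × 2700/2920 = 0.755 V.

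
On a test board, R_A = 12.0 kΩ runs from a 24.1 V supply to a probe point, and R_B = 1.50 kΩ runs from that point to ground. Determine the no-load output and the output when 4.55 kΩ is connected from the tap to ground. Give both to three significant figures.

Open-circuit: V = 24.1 × 1.50/(12.0 + 1.50) = 2.68 V.
With the load, R_B becomes R_B‖R_L = 1.128 kΩ, so V = 24.1 × 1.128/13.13 = 2.07 V.

Unloaded: 2.68 V; loaded: 2.07 V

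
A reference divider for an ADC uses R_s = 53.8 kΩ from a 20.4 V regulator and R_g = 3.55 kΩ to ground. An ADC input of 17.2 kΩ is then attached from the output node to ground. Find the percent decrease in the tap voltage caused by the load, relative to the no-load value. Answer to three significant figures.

Unloaded V = 20.4 × 3.55/57.35 = 1.263 V.
Loaded: R_g‖R_L = 2.943 kΩ, giving V = 20.4 × 2.943/56.74 = 1.058 V.
Drop = (1.263 − 1.058) / 1.263 = 16.2 %.

16.2 %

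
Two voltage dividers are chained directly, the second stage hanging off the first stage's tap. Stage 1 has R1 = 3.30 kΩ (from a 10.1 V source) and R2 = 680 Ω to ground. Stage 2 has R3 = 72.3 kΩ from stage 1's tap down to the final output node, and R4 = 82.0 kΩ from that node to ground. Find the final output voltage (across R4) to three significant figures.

V_out ≈ 0.914 V

Stage 2 presents R3+R4 = 154300 Ω as a load on stage 1's tap.
Stage 1's lower leg becomes R2‖(R3+R4) = 677.0 Ω, so V_mid = 10.1 × 677.0/3977 = 1.719 V.
Stage 2 is itself unloaded: V_out = V_mid × R4/(R3+R4) = 1.719 × 82000/154300 = 0.914 V.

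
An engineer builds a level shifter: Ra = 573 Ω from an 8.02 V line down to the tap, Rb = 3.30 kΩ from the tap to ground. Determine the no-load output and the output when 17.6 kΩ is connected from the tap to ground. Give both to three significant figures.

Open-circuit: V = 8.02 × 3300/(573 + 3300) = 6.83 V.
With the load, Rb becomes Rb‖R_L = 2779 Ω, so V = 8.02 × 2779/3352 = 6.65 V.

Unloaded: 6.83 V; loaded: 6.65 V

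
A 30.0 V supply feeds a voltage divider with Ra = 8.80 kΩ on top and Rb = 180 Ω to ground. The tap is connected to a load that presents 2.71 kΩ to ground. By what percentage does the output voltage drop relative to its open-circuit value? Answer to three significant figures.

The divider's output (Thévenin) resistance is Ra‖Rb = 176.4 Ω.
Fractional drop under load = R_th/(R_th + R_L) = 176.4 / (176.4 + 2710) = 0.06111.
So the output falls by 6.11 %.

6.11 %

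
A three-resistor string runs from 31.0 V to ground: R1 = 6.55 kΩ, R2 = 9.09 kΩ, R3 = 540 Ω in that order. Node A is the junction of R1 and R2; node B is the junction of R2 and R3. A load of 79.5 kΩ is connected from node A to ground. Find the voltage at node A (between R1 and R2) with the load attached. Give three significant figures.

V ≈ 17.6 V

Below node A the series string R2+R3 = 9630 Ω sits in parallel with the 79500 Ω load: 8590 Ω.
V_A = 31.0 × 8590/(6550 + 8590) = 17.6 V.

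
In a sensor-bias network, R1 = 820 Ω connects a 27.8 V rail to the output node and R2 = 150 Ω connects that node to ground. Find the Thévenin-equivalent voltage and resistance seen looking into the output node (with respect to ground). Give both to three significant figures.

V_th = 4.30 V, R_th = 127 Ω

V_th is the open-circuit tap voltage: 27.8 × 150/(820 + 150) = 4.30 V.
With the supply zeroed, R1 and R2 appear in parallel from the tap: R_th = R1‖R2 = (820 × 150)/970.0 = 127 Ω.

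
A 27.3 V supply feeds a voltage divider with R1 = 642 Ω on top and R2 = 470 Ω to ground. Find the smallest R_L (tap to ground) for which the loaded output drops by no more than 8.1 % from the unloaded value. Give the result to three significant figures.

Output resistance R_th = R1‖R2 = (642 × 470)/1112 = 271.3 Ω.
The fractional drop is R_th/(R_th + R_L); requiring this ≤ 0.0810 gives R_L ≥ R_th(1/0.0810 − 1) = 271.3 × 11.35 = 3.08 kΩ.

R_L(min) ≈ 3.08 kΩ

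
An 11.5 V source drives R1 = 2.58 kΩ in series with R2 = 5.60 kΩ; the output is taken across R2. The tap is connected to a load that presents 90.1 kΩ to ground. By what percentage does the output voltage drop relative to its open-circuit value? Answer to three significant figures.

The divider's output (Thévenin) resistance is R1‖R2 = 1.766 kΩ.
Fractional drop under load = R_th/(R_th + R_L) = 1.766 / (1.766 + 90.1) = 0.01923.
So the output falls by 1.92 %.

1.92 %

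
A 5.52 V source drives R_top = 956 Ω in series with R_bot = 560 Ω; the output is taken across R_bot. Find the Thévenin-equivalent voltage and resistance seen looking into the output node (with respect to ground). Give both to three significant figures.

V_th is the open-circuit tap voltage: 5.52 × 560/(956 + 560) = 2.04 V.
With the supply zeroed, R_top and R_bot appear in parallel from the tap: R_th = R_top‖R_bot = (956 × 560)/1516 = 353 Ω.

V_th = 2.04 V, R_th = 353 Ω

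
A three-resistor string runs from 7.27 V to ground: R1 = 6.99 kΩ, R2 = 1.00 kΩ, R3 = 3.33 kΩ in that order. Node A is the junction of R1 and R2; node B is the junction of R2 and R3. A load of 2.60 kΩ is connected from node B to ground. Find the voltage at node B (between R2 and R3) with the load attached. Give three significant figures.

V ≈ 1.12 V

At node B, R3 is in parallel with the load: R3‖R_L = 1.460 kΩ.
Below node A the resistance is R2 + (R3‖R_L) = 2.460 kΩ, so V_A = 7.27 × 2.460/9.450 = 1.893 V.
Then V_B = V_A × (R3‖R_L)/(R2 + R3‖R_L) = 1.893 × 1.460/2.460 = 1.12 V.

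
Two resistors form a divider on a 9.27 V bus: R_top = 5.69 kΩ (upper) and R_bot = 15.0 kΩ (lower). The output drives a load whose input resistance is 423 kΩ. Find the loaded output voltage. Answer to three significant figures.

V_out ≈ 6.66 V

The load sits in parallel with R_bot: R_bot‖R_L = (15.0 × 423) / (15.0 + 423) = 14.49 kΩ.
V_out = 9.27 × 14.49 / (5.69 + 14.49) = 9.27 × 14.49/20.18 = 6.66 V.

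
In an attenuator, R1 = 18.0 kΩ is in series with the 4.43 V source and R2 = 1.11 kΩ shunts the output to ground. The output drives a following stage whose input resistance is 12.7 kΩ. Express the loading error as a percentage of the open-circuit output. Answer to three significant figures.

The divider's output (Thévenin) resistance is R1‖R2 = 1.046 kΩ.
Fractional drop under load = R_th/(R_th + R_L) = 1.046 / (1.046 + 12.7) = 0.07606.
So the output falls by 7.61 %.

7.61 %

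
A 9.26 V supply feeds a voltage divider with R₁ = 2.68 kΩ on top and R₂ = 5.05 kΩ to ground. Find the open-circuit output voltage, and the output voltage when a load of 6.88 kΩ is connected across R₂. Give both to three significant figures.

Open-circuit: V = 9.26 × 5.05/(2.68 + 5.05) = 6.05 V.
With the load, R₂ becomes R₂‖R_L = 2.912 kΩ, so V = 9.26 × 2.912/5.592 = 4.82 V.

Unloaded: 6.05 V; loaded: 4.82 V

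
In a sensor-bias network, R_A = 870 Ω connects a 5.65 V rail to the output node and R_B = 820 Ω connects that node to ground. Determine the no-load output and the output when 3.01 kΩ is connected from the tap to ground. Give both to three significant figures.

Open-circuit: V = 5.65 × 820/(870 + 820) = 2.74 V.
With the load, R_B becomes R_B‖R_L = 644.4 Ω, so V = 5.65 × 644.4/1514 = 2.40 V.

Unloaded: 2.74 V; loaded: 2.40 V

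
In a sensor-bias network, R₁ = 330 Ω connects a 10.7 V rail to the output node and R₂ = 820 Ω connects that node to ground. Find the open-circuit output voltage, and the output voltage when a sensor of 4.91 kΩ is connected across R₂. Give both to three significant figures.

Unloaded: 7.63 V; loaded: 7.28 V

Open-circuit: V = 10.7 × 820/(330 + 820) = 7.63 V.
With the load, R₂ becomes R₂‖R_L = 702.7 Ω, so V = 10.7 × 702.7/1033 = 7.28 V.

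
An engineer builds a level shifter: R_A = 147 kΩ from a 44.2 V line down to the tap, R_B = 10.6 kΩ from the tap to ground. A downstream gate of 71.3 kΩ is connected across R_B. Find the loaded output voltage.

V_out ≈ 2.61 V

The load sits in parallel with R_B: R_B‖R_L = (10.6 × 71.3) / (10.6 + 71.3) = 9.228 kΩ.
V_out = 44.2 × 9.228 / (147 + 9.228) = 44.2 × 9.228/156.2 = 2.61 V.
(Unloaded it would have been 2.97 V.)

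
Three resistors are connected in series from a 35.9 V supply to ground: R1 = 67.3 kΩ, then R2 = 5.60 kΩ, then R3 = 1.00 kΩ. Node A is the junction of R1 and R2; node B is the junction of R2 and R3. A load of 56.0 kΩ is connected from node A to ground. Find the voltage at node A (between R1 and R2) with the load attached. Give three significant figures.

Below node A the series string R2+R3 = 6.600 kΩ sits in parallel with the 56.0 kΩ load: 5.904 kΩ.
V_A = 35.9 × 5.904/(67.3 + 5.904) = 2.90 V.

V ≈ 2.90 V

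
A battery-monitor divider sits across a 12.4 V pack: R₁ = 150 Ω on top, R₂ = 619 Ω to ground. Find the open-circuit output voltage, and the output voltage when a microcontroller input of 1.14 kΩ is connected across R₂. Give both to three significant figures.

Open-circuit: V = 12.4 × 619/(150 + 619) = 9.98 V.
With the load, R₂ becomes R₂‖R_L = 401.2 Ω, so V = 12.4 × 401.2/551.2 = 9.03 V.

Unloaded: 9.98 V; loaded: 9.03 V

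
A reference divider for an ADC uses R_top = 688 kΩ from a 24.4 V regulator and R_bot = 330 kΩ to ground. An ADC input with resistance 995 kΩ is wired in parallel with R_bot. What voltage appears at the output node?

The load sits in parallel with R_bot: R_bot‖R_L = (330 × 995) / (330 + 995) = 247.8 kΩ.
V_out = 24.4 × 247.8 / (688 + 247.8) = 24.4 × 247.8/935.8 = 6.46 V.
(Unloaded it would have been 7.91 V.)

V_out ≈ 6.46 V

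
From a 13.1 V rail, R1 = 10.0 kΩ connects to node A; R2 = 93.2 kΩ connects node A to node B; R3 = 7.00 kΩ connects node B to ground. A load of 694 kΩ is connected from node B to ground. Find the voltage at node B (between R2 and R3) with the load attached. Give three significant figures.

At node B, R3 is in parallel with the load: R3‖R_L = 6.930 kΩ.
Below node A the resistance is R2 + (R3‖R_L) = 100.1 kΩ, so V_A = 13.1 × 100.1/110.1 = 11.91 V.
Then V_B = V_A × (R3‖R_L)/(R2 + R3‖R_L) = 11.91 × 6.930/100.1 = 0.824 V.

V ≈ 0.824 V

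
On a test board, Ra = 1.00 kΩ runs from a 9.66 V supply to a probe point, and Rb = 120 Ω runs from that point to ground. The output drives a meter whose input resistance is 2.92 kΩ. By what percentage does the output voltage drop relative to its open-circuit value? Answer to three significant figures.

3.54 %

The divider's output (Thévenin) resistance is Ra‖Rb = 107.1 Ω.
Fractional drop under load = R_th/(R_th + R_L) = 107.1 / (107.1 + 2920) = 0.03539.
So the output falls by 3.54 %.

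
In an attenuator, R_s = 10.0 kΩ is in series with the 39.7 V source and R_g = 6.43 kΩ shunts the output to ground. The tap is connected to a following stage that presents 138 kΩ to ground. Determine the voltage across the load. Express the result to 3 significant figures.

The load sits in parallel with R_g: R_g‖R_L = (6.43 × 138) / (6.43 + 138) = 6.144 kΩ.
V_out = 39.7 × 6.144 / (10.0 + 6.144) = 39.7 × 6.144/16.14 = 15.1 V.

V_out ≈ 15.1 V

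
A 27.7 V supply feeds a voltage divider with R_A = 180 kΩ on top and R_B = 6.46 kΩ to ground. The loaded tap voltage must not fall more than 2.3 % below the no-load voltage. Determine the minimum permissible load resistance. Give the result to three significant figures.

Output resistance R_th = R_A‖R_B = (180 × 6.46)/186.5 = 6.236 kΩ.
The fractional drop is R_th/(R_th + R_L); requiring this ≤ 0.0230 gives R_L ≥ R_th(1/0.0230 − 1) = 6.236 × 42.48 = 265 kΩ.

R_L(min) ≈ 265 kΩ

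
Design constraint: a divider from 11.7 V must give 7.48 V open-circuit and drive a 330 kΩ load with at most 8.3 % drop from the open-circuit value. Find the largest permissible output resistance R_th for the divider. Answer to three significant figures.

R_th ≤ 29.9 kΩ

Loading drop = R_th/(R_th + R_L) ≤ 0.0830, so R_th ≤ R_L · ε/(1−ε) = 330 kΩ × 0.0830/0.9170 = 29.9 kΩ.
(Any R1, R2 with R2/(R1+R2) = 0.639 and R1‖R2 ≤ 29.9 kΩ will meet the spec.)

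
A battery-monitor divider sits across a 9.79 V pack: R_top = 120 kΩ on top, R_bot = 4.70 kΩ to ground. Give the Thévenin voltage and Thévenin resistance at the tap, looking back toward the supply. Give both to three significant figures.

V_th is the open-circuit tap voltage: 9.79 × 4.70/(120 + 4.70) = 0.369 V.
With the supply zeroed, R_top and R_bot appear in parallel from the tap: R_th = R_top‖R_bot = (120 × 4.70)/124.7 = 4.52 kΩ.

V_th = 0.369 V, R_th = 4.52 kΩ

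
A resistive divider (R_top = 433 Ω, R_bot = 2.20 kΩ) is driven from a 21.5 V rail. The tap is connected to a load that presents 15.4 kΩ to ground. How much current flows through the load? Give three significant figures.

I_L ≈ 1.14 mA

R_bot‖R_L = 1925 Ω; V_out = 21.5 × 1925/2358 = 17.55 V.
I_L = V_out / R_L = 17.55 / 15.4 kΩ = 1.14 mA.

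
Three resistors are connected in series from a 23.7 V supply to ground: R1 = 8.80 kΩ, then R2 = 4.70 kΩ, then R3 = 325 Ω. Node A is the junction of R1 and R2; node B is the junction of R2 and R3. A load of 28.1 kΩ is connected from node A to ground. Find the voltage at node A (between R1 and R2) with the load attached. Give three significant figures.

V ≈ 7.73 V

Below node A the series string R2+R3 = 5025 Ω sits in parallel with the 28100 Ω load: 4263 Ω.
V_A = 23.7 × 4263/(8800 + 4263) = 7.73 V.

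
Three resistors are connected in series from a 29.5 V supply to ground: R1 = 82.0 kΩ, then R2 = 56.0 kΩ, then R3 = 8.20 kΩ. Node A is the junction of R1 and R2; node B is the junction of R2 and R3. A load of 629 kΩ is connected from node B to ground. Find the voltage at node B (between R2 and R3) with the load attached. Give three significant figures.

At node B, R3 is in parallel with the load: R3‖R_L = 8.094 kΩ.
Below node A the resistance is R2 + (R3‖R_L) = 64.09 kΩ, so V_A = 29.5 × 64.09/146.1 = 12.94 V.
Then V_B = V_A × (R3‖R_L)/(R2 + R3‖R_L) = 12.94 × 8.094/64.09 = 1.63 V.

V ≈ 1.63 V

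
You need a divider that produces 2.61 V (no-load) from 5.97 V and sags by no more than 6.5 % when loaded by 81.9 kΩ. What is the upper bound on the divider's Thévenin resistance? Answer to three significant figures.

Loading drop = R_th/(R_th + R_L) ≤ 0.0650, so R_th ≤ R_L · ε/(1−ε) = 81.9 kΩ × 0.0650/0.9350 = 5.69 kΩ.
(Any R1, R2 with R2/(R1+R2) = 0.437 and R1‖R2 ≤ 5.69 kΩ will meet the spec.)

R_th ≤ 5.69 kΩ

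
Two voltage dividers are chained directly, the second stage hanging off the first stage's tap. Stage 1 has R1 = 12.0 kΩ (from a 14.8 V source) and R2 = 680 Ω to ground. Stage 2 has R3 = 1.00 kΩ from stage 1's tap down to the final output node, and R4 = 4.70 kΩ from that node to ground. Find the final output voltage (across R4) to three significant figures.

Stage 2 presents R3+R4 = 5700 Ω as a load on stage 1's tap.
Stage 1's lower leg becomes R2‖(R3+R4) = 607.5 Ω, so V_mid = 14.8 × 607.5/12610 = 0.7132 V.
Stage 2 is itself unloaded: V_out = V_mid × R4/(R3+R4) = 0.7132 × 4700/5700 = 0.588 V.

V_out ≈ 0.588 V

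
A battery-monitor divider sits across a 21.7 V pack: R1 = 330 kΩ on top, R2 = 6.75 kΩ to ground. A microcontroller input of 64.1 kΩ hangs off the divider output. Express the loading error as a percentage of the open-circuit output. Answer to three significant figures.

Unloaded V = 21.7 × 6.75/336.8 = 0.43497 V.
Loaded: R2‖R_L = 6.107 kΩ, giving V = 21.7 × 6.107/336.1 = 0.39428 V.
Drop = (0.43497 − 0.39428) / 0.43497 = 9.35 %.

9.35 %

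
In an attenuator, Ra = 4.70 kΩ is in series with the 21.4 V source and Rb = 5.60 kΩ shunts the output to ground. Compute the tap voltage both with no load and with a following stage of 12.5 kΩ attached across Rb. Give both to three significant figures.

Open-circuit: V = 21.4 × 5.60/(4.70 + 5.60) = 11.6 V.
With the load, Rb becomes Rb‖R_L = 3.867 kΩ, so V = 21.4 × 3.867/8.567 = 9.66 V.

Unloaded: 11.6 V; loaded: 9.66 V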